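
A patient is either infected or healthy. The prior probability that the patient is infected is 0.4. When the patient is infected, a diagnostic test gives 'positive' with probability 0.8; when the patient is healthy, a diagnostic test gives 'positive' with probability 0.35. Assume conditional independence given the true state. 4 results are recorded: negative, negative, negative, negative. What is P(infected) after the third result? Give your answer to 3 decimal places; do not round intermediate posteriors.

0.019

After 'negative': P(infected) = 0.2·0.4000 / (0.2·0.4000 + 0.65·0.6000) ≈ 0.1702
After 'negative': P(infected) = 0.2·0.1702 / (0.2·0.1702 + 0.65·0.8298) ≈ 0.0594
After 'negative': P(infected) = 0.2·0.0594 / (0.2·0.0594 + 0.65·0.9406) ≈ 0.0191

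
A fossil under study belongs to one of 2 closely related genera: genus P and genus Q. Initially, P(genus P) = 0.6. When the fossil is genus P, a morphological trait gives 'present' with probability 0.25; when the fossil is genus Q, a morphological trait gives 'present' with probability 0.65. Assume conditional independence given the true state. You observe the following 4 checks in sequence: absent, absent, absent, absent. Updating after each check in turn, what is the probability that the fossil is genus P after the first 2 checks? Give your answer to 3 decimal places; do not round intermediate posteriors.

After 'absent': P(genus P) = 0.75·0.6000 / (0.75·0.6000 + 0.35·0.4000) ≈ 0.7627
After 'absent': P(genus P) = 0.75·0.7627 / (0.75·0.7627 + 0.35·0.2373) ≈ 0.8732

0.873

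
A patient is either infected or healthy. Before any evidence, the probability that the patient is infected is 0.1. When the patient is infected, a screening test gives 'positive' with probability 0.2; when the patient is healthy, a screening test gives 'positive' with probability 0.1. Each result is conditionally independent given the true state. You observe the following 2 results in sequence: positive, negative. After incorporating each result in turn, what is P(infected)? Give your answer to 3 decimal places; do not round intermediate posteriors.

0.165

After 'positive': P(infected) = 0.2·0.1000 / (0.2·0.1000 + 0.1·0.9000) ≈ 0.1818
After 'negative': P(infected) = 0.8·0.1818 / (0.8·0.1818 + 0.9·0.8182) ≈ 0.1649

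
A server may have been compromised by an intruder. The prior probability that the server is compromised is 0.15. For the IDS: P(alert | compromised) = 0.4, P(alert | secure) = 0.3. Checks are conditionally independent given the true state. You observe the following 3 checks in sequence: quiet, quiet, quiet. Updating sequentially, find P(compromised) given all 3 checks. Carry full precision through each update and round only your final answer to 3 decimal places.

0.100

After 'quiet': P(compromised) = 0.6·0.1500 / (0.6·0.1500 + 0.7·0.8500) ≈ 0.1314
After 'quiet': P(compromised) = 0.6·0.1314 / (0.6·0.1314 + 0.7·0.8686) ≈ 0.1148
After 'quiet': P(compromised) = 0.6·0.1148 / (0.6·0.1148 + 0.7·0.8852) ≈ 0.1000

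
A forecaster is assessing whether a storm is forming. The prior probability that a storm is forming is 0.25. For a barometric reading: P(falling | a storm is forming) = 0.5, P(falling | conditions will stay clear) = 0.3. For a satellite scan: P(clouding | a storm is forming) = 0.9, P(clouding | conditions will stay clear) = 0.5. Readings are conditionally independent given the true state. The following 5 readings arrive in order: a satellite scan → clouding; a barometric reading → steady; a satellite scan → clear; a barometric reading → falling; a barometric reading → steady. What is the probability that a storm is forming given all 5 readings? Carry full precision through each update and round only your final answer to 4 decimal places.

After a satellite scan='clouding': P(storm) = 0.9·0.2500 / (0.9·0.2500 + 0.5·0.7500) ≈ 0.3750
After a barometric reading='steady': P(storm) = 0.5·0.3750 / (0.5·0.3750 + 0.7·0.6250) ≈ 0.3000
After a satellite scan='clear': P(storm) = 0.1·0.3000 / (0.1·0.3000 + 0.5·0.7000) ≈ 0.0789
After a barometric reading='falling': P(storm) = 0.5·0.0789 / (0.5·0.0789 + 0.3·0.9211) ≈ 0.1250
After a barometric reading='steady': P(storm) = 0.5·0.1250 / (0.5·0.1250 + 0.7·0.8750) ≈ 0.0926

0.0926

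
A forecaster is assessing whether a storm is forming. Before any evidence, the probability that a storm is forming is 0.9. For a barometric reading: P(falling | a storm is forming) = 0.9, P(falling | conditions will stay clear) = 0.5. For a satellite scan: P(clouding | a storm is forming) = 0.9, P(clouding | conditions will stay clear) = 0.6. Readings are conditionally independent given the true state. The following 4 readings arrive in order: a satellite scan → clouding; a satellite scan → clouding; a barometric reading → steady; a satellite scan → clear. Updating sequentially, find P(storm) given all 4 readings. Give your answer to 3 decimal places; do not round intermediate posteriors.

After a satellite scan='clouding': P(storm) = 0.9·0.9000 / (0.9·0.9000 + 0.6·0.1000) ≈ 0.9310
After a satellite scan='clouding': P(storm) = 0.9·0.9310 / (0.9·0.9310 + 0.6·0.0690) ≈ 0.9529
After a barometric reading='steady': P(storm) = 0.1·0.9529 / (0.1·0.9529 + 0.5·0.0471) ≈ 0.8020
After a satellite scan='clear': P(storm) = 0.1·0.8020 / (0.1·0.8020 + 0.4·0.1980) ≈ 0.5031

0.503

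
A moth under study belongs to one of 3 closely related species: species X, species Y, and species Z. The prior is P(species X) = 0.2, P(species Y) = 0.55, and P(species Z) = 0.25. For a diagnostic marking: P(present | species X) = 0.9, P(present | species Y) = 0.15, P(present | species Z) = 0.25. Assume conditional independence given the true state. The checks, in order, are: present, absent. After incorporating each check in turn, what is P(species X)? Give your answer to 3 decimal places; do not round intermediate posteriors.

After 'present': normaliser = 0.9·0.2000 + 0.15·0.5500 + 0.25·0.2500; P(species X) ≈ 0.5538, P(species Y) ≈ 0.2538, P(species Z) ≈ 0.1923
After 'absent': normaliser = 0.1·0.5538 + 0.85·0.2538 + 0.75·0.1923; P(species X) ≈ 0.1333, P(species Y) ≈ 0.5194, P(species Z) ≈ 0.3472

0.133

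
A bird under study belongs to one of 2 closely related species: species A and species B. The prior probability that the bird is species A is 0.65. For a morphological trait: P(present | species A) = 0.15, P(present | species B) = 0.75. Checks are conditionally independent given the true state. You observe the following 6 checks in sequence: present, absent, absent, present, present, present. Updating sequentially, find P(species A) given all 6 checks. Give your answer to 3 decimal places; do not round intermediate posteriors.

0.033

Each posterior becomes the prior for the next update.
After 'present': P(species A) = 0.15·0.6500 / (0.15·0.6500 + 0.75·0.3500) ≈ 0.2708
After 'absent': P(species A) = 0.85·0.2708 / (0.85·0.2708 + 0.25·0.7292) ≈ 0.5581
After 'absent': P(species A) = 0.85·0.5581 / (0.85·0.5581 + 0.25·0.4419) ≈ 0.8111
After 'present': P(species A) = 0.15·0.8111 / (0.15·0.8111 + 0.75·0.1889) ≈ 0.4620
After 'present': P(species A) = 0.15·0.4620 / (0.15·0.4620 + 0.75·0.5380) ≈ 0.1466
After 'present': P(species A) = 0.15·0.1466 / (0.15·0.1466 + 0.75·0.8534) ≈ 0.0332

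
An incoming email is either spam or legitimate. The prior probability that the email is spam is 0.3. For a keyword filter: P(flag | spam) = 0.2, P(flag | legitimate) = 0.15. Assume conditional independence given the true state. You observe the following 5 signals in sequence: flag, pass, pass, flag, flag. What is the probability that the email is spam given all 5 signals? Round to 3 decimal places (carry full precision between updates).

0.474

After 'flag': P(spam) = 0.2·0.3000 / (0.2·0.3000 + 0.15·0.7000) ≈ 0.3636
After 'pass': P(spam) = 0.8·0.3636 / (0.8·0.3636 + 0.85·0.6364) ≈ 0.3497
After 'pass': P(spam) = 0.8·0.3497 / (0.8·0.3497 + 0.85·0.6503) ≈ 0.3361
After 'flag': P(spam) = 0.2·0.3361 / (0.2·0.3361 + 0.15·0.6639) ≈ 0.4030
After 'flag': P(spam) = 0.2·0.4030 / (0.2·0.4030 + 0.15·0.5970) ≈ 0.4736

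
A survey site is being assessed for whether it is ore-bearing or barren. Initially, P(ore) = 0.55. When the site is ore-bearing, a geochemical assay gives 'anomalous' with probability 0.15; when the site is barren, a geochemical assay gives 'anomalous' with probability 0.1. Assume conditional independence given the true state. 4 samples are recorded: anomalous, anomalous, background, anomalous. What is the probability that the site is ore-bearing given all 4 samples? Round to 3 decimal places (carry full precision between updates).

After 'anomalous': P(ore) = 0.15·0.5500 / (0.15·0.5500 + 0.1·0.4500) ≈ 0.6471
After 'anomalous': P(ore) = 0.15·0.6471 / (0.15·0.6471 + 0.1·0.3529) ≈ 0.7333
After 'background': P(ore) = 0.85·0.7333 / (0.85·0.7333 + 0.9·0.2667) ≈ 0.7220
After 'anomalous': P(ore) = 0.15·0.7220 / (0.15·0.7220 + 0.1·0.2780) ≈ 0.7957

0.796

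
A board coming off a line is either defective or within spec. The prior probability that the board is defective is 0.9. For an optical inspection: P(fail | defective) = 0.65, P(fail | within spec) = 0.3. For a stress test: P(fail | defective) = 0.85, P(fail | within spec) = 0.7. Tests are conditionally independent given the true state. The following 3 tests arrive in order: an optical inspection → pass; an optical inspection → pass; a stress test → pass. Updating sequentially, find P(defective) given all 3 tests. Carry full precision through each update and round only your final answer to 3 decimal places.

0.529

After an optical inspection='pass': P(defective) = 0.35·0.9000 / (0.35·0.9000 + 0.7·0.1000) ≈ 0.8182
After an optical inspection='pass': P(defective) = 0.35·0.8182 / (0.35·0.8182 + 0.7·0.1818) ≈ 0.6923
After a stress test='pass': P(defective) = 0.15·0.6923 / (0.15·0.6923 + 0.3·0.3077) ≈ 0.5294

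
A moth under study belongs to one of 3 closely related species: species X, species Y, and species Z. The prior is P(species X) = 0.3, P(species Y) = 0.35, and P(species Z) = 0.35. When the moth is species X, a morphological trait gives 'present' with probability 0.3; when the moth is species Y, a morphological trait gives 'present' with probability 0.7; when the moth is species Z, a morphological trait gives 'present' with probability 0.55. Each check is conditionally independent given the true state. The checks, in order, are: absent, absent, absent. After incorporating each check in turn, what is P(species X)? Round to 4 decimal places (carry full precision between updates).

Apply Bayes' rule sequentially, carrying P(species X) forward.
After 'absent': normaliser = 0.7·0.3000 + 0.3·0.3500 + 0.45·0.3500; P(species X) ≈ 0.4444, P(species Y) ≈ 0.2222, P(species Z) ≈ 0.3333
After 'absent': normaliser = 0.7·0.4444 + 0.3·0.2222 + 0.45·0.3333; P(species X) ≈ 0.5895, P(species Y) ≈ 0.1263, P(species Z) ≈ 0.2842
After 'absent': normaliser = 0.7·0.5895 + 0.3·0.1263 + 0.45·0.2842; P(species X) ≈ 0.7134, P(species Y) ≈ 0.0655, P(species Z) ≈ 0.2211

0.7134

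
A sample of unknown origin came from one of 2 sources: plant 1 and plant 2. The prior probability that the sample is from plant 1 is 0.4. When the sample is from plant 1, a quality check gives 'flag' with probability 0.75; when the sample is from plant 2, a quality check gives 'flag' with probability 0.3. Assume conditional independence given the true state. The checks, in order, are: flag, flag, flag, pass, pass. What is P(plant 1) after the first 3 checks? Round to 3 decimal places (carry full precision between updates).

0.912

After 'flag': P(plant 1) = 0.75·0.4000 / (0.75·0.4000 + 0.3·0.6000) ≈ 0.6250
After 'flag': P(plant 1) = 0.75·0.6250 / (0.75·0.6250 + 0.3·0.3750) ≈ 0.8065
After 'flag': P(plant 1) = 0.75·0.8065 / (0.75·0.8065 + 0.3·0.1935) ≈ 0.9124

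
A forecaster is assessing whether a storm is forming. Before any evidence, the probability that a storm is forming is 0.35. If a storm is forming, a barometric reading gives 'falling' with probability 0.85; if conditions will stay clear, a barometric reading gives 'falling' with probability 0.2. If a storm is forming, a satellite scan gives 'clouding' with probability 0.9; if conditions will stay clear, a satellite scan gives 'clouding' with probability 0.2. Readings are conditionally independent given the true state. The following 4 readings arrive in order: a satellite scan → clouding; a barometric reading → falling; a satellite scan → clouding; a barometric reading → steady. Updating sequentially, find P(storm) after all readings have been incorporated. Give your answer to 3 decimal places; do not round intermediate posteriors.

After a satellite scan='clouding': P(storm) = 0.9·0.3500 / (0.9·0.3500 + 0.2·0.6500) ≈ 0.7079
After a barometric reading='falling': P(storm) = 0.85·0.7079 / (0.85·0.7079 + 0.2·0.2921) ≈ 0.9115
After a satellite scan='clouding': P(storm) = 0.9·0.9115 / (0.9·0.9115 + 0.2·0.0885) ≈ 0.9789
After a barometric reading='steady': P(storm) = 0.15·0.9789 / (0.15·0.9789 + 0.8·0.0211) ≈ 0.8968

0.897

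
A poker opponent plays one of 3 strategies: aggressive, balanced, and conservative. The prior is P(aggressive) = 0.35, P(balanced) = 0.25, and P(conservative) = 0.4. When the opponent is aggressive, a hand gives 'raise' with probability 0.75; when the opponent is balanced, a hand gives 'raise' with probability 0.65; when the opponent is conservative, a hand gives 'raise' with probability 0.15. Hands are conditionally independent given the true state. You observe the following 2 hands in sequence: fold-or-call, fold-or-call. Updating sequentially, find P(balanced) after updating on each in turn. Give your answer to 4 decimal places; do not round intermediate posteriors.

After 'fold-or-call': normaliser = 0.25·0.3500 + 0.35·0.2500 + 0.85·0.4000; P(aggressive) ≈ 0.1699, P(balanced) ≈ 0.1699, P(conservative) ≈ 0.6602
After 'fold-or-call': normaliser = 0.25·0.1699 + 0.35·0.1699 + 0.85·0.6602; P(aggressive) ≈ 0.0641, P(balanced) ≈ 0.0897, P(conservative) ≈ 0.8463

0.0897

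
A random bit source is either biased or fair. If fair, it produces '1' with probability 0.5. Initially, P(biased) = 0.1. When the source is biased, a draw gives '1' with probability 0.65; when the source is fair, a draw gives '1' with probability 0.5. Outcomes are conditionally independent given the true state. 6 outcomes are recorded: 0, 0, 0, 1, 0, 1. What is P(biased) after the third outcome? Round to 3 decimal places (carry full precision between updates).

After '0': P(biased) = 0.35·0.1000 / (0.35·0.1000 + 0.5·0.9000) ≈ 0.0722
After '0': P(biased) = 0.35·0.0722 / (0.35·0.0722 + 0.5·0.9278) ≈ 0.0516
After '0': P(biased) = 0.35·0.0516 / (0.35·0.0516 + 0.5·0.9484) ≈ 0.0367

0.037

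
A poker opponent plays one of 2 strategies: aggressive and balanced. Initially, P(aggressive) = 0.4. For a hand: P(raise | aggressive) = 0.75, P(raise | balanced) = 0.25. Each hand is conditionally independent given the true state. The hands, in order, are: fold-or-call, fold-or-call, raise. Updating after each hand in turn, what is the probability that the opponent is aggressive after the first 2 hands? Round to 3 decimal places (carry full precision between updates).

After 'fold-or-call': P(aggressive) = 0.25·0.4000 / (0.25·0.4000 + 0.75·0.6000) ≈ 0.1818
After 'fold-or-call': P(aggressive) = 0.25·0.1818 / (0.25·0.1818 + 0.75·0.8182) ≈ 0.0690

0.069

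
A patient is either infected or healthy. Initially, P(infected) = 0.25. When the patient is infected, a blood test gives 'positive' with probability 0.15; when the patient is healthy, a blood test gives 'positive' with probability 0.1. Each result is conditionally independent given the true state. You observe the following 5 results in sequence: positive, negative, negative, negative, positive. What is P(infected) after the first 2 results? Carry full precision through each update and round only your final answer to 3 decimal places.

After 'positive': P(infected) = 0.15·0.2500 / (0.15·0.2500 + 0.1·0.7500) ≈ 0.3333
After 'negative': P(infected) = 0.85·0.3333 / (0.85·0.3333 + 0.9·0.6667) ≈ 0.3208

0.321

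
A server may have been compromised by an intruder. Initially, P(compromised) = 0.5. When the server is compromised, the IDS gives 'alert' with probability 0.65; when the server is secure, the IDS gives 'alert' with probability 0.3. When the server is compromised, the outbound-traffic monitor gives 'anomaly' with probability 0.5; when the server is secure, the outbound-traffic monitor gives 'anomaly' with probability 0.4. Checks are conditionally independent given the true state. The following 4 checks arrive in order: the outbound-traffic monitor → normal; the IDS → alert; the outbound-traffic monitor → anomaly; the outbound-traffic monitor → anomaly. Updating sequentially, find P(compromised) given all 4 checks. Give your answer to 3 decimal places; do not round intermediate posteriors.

0.738

After the outbound-traffic monitor='normal': P(compromised) = 0.5·0.5000 / (0.5·0.5000 + 0.6·0.5000) ≈ 0.4545
After the IDS='alert': P(compromised) = 0.65·0.4545 / (0.65·0.4545 + 0.3·0.5455) ≈ 0.6436
After the outbound-traffic monitor='anomaly': P(compromised) = 0.5·0.6436 / (0.5·0.6436 + 0.4·0.3564) ≈ 0.6930
After the outbound-traffic monitor='anomaly': P(compromised) = 0.5·0.6930 / (0.5·0.6930 + 0.4·0.3070) ≈ 0.7383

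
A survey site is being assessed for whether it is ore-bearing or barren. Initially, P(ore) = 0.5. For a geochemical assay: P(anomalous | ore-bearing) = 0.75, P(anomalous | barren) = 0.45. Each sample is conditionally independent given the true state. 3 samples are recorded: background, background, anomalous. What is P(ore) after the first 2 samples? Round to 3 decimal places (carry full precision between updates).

After 'background': P(ore) = 0.25·0.5000 / (0.25·0.5000 + 0.55·0.5000) ≈ 0.3125
After 'background': P(ore) = 0.25·0.3125 / (0.25·0.3125 + 0.55·0.6875) ≈ 0.1712

0.171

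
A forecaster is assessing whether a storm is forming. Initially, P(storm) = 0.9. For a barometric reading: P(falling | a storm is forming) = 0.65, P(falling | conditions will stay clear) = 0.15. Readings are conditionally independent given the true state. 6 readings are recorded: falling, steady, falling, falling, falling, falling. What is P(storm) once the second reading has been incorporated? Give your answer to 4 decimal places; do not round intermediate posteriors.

0.9414

After 'falling': P(storm) = 0.65·0.9000 / (0.65·0.9000 + 0.15·0.1000) ≈ 0.9750
After 'steady': P(storm) = 0.35·0.9750 / (0.35·0.9750 + 0.85·0.0250) ≈ 0.9414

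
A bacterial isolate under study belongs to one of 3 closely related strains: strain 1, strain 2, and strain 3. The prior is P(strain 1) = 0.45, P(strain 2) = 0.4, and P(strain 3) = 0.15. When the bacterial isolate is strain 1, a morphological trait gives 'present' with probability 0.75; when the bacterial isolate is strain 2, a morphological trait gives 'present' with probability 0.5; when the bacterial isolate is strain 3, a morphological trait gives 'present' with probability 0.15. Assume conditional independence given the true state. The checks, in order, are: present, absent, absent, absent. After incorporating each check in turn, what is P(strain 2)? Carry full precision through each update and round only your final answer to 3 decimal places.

After 'present': normaliser = 0.75·0.4500 + 0.5·0.4000 + 0.15·0.1500; P(strain 1) ≈ 0.6027, P(strain 2) ≈ 0.3571, P(strain 3) ≈ 0.0402
After 'absent': normaliser = 0.25·0.6027 + 0.5·0.3571 + 0.85·0.0402; P(strain 1) ≈ 0.4146, P(strain 2) ≈ 0.4914, P(strain 3) ≈ 0.0940
After 'absent': normaliser = 0.25·0.4146 + 0.5·0.4914 + 0.85·0.0940; P(strain 1) ≈ 0.2415, P(strain 2) ≈ 0.5724, P(strain 3) ≈ 0.1861
After 'absent': normaliser = 0.25·0.2415 + 0.5·0.5724 + 0.85·0.1861; P(strain 1) ≈ 0.1196, P(strain 2) ≈ 0.5670, P(strain 3) ≈ 0.3134

0.567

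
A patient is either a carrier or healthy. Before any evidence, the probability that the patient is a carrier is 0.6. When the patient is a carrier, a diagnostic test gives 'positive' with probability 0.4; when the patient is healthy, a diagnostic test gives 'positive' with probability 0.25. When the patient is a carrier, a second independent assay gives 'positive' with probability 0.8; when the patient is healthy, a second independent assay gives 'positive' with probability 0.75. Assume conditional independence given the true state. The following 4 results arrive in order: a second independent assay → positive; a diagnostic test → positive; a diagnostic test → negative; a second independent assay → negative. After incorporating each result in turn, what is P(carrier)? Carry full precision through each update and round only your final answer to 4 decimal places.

After a second independent assay='positive': P(carrier) = 0.8·0.6000 / (0.8·0.6000 + 0.75·0.4000) ≈ 0.6154
After a diagnostic test='positive': P(carrier) = 0.4·0.6154 / (0.4·0.6154 + 0.25·0.3846) ≈ 0.7191
After a diagnostic test='negative': P(carrier) = 0.6·0.7191 / (0.6·0.7191 + 0.75·0.2809) ≈ 0.6719
After a second independent assay='negative': P(carrier) = 0.2·0.6719 / (0.2·0.6719 + 0.25·0.3281) ≈ 0.6210

0.6210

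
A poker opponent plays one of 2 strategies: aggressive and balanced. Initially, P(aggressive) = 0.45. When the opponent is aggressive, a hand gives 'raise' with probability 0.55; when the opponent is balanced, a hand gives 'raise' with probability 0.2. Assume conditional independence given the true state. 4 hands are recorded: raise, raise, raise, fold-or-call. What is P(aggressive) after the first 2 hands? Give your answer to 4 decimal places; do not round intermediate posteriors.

0.8609

After 'raise': P(aggressive) = 0.55·0.4500 / (0.55·0.4500 + 0.2·0.5500) ≈ 0.6923
After 'raise': P(aggressive) = 0.55·0.6923 / (0.55·0.6923 + 0.2·0.3077) ≈ 0.8609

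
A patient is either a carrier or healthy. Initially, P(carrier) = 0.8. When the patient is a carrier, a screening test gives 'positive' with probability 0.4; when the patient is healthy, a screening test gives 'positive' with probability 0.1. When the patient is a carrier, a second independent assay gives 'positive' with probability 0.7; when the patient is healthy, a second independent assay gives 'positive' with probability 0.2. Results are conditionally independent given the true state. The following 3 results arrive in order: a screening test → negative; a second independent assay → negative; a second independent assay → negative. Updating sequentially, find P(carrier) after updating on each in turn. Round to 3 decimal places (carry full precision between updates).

Apply Bayes' rule sequentially, carrying P(carrier) forward.
After a screening test='negative': P(carrier) = 0.6·0.8000 / (0.6·0.8000 + 0.9·0.2000) ≈ 0.7273
After a second independent assay='negative': P(carrier) = 0.3·0.7273 / (0.3·0.7273 + 0.8·0.2727) ≈ 0.5000
After a second independent assay='negative': P(carrier) = 0.3·0.5000 / (0.3·0.5000 + 0.8·0.5000) ≈ 0.2727

0.273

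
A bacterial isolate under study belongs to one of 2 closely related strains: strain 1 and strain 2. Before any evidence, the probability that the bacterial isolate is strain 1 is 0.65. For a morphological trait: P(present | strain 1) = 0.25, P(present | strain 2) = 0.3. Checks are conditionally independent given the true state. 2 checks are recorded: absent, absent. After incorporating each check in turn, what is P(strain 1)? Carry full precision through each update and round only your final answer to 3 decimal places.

After 'absent': P(strain 1) = 0.75·0.6500 / (0.75·0.6500 + 0.7·0.3500) ≈ 0.6655
After 'absent': P(strain 1) = 0.75·0.6655 / (0.75·0.6655 + 0.7·0.3345) ≈ 0.6807

0.681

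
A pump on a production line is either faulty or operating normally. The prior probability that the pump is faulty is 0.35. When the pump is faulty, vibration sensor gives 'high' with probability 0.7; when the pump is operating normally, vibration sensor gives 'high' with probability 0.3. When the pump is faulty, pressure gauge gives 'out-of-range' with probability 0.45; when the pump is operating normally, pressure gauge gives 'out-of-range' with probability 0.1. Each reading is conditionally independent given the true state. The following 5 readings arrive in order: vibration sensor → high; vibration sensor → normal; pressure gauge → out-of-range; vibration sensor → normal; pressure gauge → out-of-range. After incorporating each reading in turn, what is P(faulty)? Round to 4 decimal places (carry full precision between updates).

Apply Bayes' rule sequentially, carrying P(faulty) forward.
After vibration sensor='high': P(faulty) = 0.7·0.3500 / (0.7·0.3500 + 0.3·0.6500) ≈ 0.5568
After vibration sensor='normal': P(faulty) = 0.3·0.5568 / (0.3·0.5568 + 0.7·0.4432) ≈ 0.3500
After pressure gauge='out-of-range': P(faulty) = 0.45·0.3500 / (0.45·0.3500 + 0.1·0.6500) ≈ 0.7079
After vibration sensor='normal': P(faulty) = 0.3·0.7079 / (0.3·0.7079 + 0.7·0.2921) ≈ 0.5094
After pressure gauge='out-of-range': P(faulty) = 0.45·0.5094 / (0.45·0.5094 + 0.1·0.4906) ≈ 0.8237

0.8237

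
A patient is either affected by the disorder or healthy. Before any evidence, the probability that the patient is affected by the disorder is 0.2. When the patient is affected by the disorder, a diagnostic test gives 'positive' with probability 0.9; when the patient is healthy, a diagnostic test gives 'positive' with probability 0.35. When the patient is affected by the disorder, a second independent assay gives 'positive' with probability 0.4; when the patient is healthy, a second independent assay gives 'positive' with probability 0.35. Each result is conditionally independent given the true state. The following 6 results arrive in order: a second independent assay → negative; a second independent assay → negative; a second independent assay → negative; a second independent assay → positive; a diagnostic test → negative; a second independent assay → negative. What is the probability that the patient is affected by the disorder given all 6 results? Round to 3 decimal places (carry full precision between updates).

Apply Bayes' rule sequentially, carrying P(affected) forward.
After a second independent assay='negative': P(affected) = 0.6·0.2000 / (0.6·0.2000 + 0.65·0.8000) ≈ 0.1875
After a second independent assay='negative': P(affected) = 0.6·0.1875 / (0.6·0.1875 + 0.65·0.8125) ≈ 0.1756
After a second independent assay='negative': P(affected) = 0.6·0.1756 / (0.6·0.1756 + 0.65·0.8244) ≈ 0.1643
After a second independent assay='positive': P(affected) = 0.4·0.1643 / (0.4·0.1643 + 0.35·0.8357) ≈ 0.1835
After a diagnostic test='negative': P(affected) = 0.1·0.1835 / (0.1·0.1835 + 0.65·0.8165) ≈ 0.0334
After a second independent assay='negative': P(affected) = 0.6·0.0334 / (0.6·0.0334 + 0.65·0.9666) ≈ 0.0309

0.031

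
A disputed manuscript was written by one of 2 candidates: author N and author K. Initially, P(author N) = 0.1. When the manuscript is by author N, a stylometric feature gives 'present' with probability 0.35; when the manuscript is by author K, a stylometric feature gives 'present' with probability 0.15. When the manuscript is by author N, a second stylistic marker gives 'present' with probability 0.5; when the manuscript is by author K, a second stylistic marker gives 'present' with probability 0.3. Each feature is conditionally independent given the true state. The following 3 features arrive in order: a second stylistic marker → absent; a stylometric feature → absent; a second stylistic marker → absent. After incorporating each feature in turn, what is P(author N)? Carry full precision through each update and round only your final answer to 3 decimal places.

After a second stylistic marker='absent': P(author N) = 0.5·0.1000 / (0.5·0.1000 + 0.7·0.9000) ≈ 0.0735
After a stylometric feature='absent': P(author N) = 0.65·0.0735 / (0.65·0.0735 + 0.85·0.9265) ≈ 0.0572
After a second stylistic marker='absent': P(author N) = 0.5·0.0572 / (0.5·0.0572 + 0.7·0.9428) ≈ 0.0415

0.042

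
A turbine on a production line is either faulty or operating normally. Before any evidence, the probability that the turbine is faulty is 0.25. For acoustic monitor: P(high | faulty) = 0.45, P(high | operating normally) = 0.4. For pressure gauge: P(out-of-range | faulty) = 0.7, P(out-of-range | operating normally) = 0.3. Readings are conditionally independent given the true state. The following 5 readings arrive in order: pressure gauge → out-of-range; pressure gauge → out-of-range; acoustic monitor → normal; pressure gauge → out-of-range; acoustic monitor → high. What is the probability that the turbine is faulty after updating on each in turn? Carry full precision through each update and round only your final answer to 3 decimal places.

0.814

After pressure gauge='out-of-range': P(faulty) = 0.7·0.2500 / (0.7·0.2500 + 0.3·0.7500) ≈ 0.4375
After pressure gauge='out-of-range': P(faulty) = 0.7·0.4375 / (0.7·0.4375 + 0.3·0.5625) ≈ 0.6447
After acoustic monitor='normal': P(faulty) = 0.55·0.6447 / (0.55·0.6447 + 0.6·0.3553) ≈ 0.6246
After pressure gauge='out-of-range': P(faulty) = 0.7·0.6246 / (0.7·0.6246 + 0.3·0.3754) ≈ 0.7952
After acoustic monitor='high': P(faulty) = 0.45·0.7952 / (0.45·0.7952 + 0.4·0.2048) ≈ 0.8137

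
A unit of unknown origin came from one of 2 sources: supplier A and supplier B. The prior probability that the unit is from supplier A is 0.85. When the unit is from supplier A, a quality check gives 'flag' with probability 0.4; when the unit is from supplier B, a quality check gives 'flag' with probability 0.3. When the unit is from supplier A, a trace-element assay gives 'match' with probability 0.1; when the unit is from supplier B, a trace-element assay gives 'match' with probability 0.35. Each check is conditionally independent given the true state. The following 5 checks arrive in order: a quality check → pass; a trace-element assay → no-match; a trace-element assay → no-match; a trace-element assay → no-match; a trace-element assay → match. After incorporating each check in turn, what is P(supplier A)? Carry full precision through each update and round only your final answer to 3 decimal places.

After a quality check='pass': P(supplier A) = 0.6·0.8500 / (0.6·0.8500 + 0.7·0.1500) ≈ 0.8293
After a trace-element assay='no-match': P(supplier A) = 0.9·0.8293 / (0.9·0.8293 + 0.65·0.1707) ≈ 0.8706
After a trace-element assay='no-match': P(supplier A) = 0.9·0.8706 / (0.9·0.8706 + 0.65·0.1294) ≈ 0.9030
After a trace-element assay='no-match': P(supplier A) = 0.9·0.9030 / (0.9·0.9030 + 0.65·0.0970) ≈ 0.9280
After a trace-element assay='match': P(supplier A) = 0.1·0.9280 / (0.1·0.9280 + 0.35·0.0720) ≈ 0.7865

0.786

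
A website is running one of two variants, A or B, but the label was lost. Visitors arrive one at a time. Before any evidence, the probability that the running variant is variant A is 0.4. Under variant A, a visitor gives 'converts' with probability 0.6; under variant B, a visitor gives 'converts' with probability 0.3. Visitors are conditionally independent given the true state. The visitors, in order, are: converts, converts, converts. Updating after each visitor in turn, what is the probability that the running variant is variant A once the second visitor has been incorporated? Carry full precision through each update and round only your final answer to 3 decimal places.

After 'converts': P(A) = 0.6·0.4000 / (0.6·0.4000 + 0.3·0.6000) ≈ 0.5714
After 'converts': P(A) = 0.6·0.5714 / (0.6·0.5714 + 0.3·0.4286) ≈ 0.7273

0.727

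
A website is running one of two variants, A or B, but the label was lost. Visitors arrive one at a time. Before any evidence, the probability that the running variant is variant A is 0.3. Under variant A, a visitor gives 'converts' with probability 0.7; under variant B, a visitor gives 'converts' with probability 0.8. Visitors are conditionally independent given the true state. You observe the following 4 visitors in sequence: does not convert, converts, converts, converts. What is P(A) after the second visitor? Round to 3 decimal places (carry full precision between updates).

0.360

After 'does not convert': P(A) = 0.3·0.3000 / (0.3·0.3000 + 0.2·0.7000) ≈ 0.3913
After 'converts': P(A) = 0.7·0.3913 / (0.7·0.3913 + 0.8·0.6087) ≈ 0.3600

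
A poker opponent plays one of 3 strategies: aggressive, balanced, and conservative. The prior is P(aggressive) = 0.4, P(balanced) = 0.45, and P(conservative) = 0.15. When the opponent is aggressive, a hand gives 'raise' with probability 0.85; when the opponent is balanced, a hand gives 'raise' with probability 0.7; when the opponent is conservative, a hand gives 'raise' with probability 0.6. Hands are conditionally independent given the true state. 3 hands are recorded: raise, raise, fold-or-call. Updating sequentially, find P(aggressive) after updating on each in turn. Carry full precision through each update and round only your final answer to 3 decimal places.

0.331

After 'raise': normaliser = 0.85·0.4000 + 0.7·0.4500 + 0.6·0.1500; P(aggressive) ≈ 0.4564, P(balanced) ≈ 0.4228, P(conservative) ≈ 0.1208
After 'raise': normaliser = 0.85·0.4564 + 0.7·0.4228 + 0.6·0.1208; P(aggressive) ≈ 0.5129, P(balanced) ≈ 0.3913, P(conservative) ≈ 0.0958
After 'fold-or-call': normaliser = 0.15·0.5129 + 0.3·0.3913 + 0.4·0.0958; P(aggressive) ≈ 0.3307, P(balanced) ≈ 0.5046, P(conservative) ≈ 0.1648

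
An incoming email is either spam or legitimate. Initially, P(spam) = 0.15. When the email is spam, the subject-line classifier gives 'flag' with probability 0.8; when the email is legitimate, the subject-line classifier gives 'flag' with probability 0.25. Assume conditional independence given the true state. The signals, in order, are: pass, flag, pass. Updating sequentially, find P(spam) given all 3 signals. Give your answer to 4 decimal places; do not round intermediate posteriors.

After 'pass': P(spam) = 0.2·0.1500 / (0.2·0.1500 + 0.75·0.8500) ≈ 0.0449
After 'flag': P(spam) = 0.8·0.0449 / (0.8·0.0449 + 0.25·0.9551) ≈ 0.1309
After 'pass': P(spam) = 0.2·0.1309 / (0.2·0.1309 + 0.75·0.8691) ≈ 0.0386

0.0386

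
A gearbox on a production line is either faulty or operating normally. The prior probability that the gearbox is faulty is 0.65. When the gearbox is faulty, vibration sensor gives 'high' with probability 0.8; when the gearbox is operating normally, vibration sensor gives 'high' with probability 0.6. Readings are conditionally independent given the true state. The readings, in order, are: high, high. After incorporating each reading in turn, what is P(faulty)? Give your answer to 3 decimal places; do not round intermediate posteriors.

0.768

After 'high': P(faulty) = 0.8·0.6500 / (0.8·0.6500 + 0.6·0.3500) ≈ 0.7123
After 'high': P(faulty) = 0.8·0.7123 / (0.8·0.7123 + 0.6·0.2877) ≈ 0.7675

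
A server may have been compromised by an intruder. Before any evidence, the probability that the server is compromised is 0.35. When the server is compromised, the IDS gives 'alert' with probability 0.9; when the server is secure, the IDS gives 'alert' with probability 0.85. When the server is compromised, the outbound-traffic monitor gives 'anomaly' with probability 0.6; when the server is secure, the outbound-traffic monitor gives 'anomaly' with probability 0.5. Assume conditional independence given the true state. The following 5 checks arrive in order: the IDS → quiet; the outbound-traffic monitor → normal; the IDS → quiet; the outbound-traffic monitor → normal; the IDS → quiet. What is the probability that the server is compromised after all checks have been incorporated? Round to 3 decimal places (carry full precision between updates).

After the IDS='quiet': P(compromised) = 0.1·0.3500 / (0.1·0.3500 + 0.15·0.6500) ≈ 0.2642
After the outbound-traffic monitor='normal': P(compromised) = 0.4·0.2642 / (0.4·0.2642 + 0.5·0.7358) ≈ 0.2231
After the IDS='quiet': P(compromised) = 0.1·0.2231 / (0.1·0.2231 + 0.15·0.7769) ≈ 0.1607
After the outbound-traffic monitor='normal': P(compromised) = 0.4·0.1607 / (0.4·0.1607 + 0.5·0.8393) ≈ 0.1328
After the IDS='quiet': P(compromised) = 0.1·0.1328 / (0.1·0.1328 + 0.15·0.8672) ≈ 0.0926

0.093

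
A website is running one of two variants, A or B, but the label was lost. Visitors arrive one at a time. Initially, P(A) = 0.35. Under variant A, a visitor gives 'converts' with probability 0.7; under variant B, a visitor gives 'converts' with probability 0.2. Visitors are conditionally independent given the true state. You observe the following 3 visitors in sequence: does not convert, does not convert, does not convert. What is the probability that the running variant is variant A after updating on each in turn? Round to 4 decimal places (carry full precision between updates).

0.0276

Each posterior becomes the prior for the next update.
After 'does not convert': P(A) = 0.3·0.3500 / (0.3·0.3500 + 0.8·0.6500) ≈ 0.1680
After 'does not convert': P(A) = 0.3·0.1680 / (0.3·0.1680 + 0.8·0.8320) ≈ 0.0704
After 'does not convert': P(A) = 0.3·0.0704 / (0.3·0.0704 + 0.8·0.9296) ≈ 0.0276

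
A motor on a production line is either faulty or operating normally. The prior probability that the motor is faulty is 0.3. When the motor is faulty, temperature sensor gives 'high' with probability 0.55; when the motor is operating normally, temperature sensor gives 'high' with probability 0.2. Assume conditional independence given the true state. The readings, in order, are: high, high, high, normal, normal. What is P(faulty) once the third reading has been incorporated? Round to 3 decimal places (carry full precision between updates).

After 'high': P(faulty) = 0.55·0.3000 / (0.55·0.3000 + 0.2·0.7000) ≈ 0.5410
After 'high': P(faulty) = 0.55·0.5410 / (0.55·0.5410 + 0.2·0.4590) ≈ 0.7642
After 'high': P(faulty) = 0.55·0.7642 / (0.55·0.7642 + 0.2·0.2358) ≈ 0.8991

0.899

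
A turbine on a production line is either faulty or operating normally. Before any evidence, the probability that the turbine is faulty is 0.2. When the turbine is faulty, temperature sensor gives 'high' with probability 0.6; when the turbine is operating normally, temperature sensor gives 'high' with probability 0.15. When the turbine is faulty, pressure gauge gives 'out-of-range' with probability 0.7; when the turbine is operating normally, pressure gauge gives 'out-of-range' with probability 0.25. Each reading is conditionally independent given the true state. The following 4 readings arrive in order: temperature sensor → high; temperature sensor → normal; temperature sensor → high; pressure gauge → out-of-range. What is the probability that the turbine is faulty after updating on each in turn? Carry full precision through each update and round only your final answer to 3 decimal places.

0.841

After temperature sensor='high': P(faulty) = 0.6·0.2000 / (0.6·0.2000 + 0.15·0.8000) ≈ 0.5000
After temperature sensor='normal': P(faulty) = 0.4·0.5000 / (0.4·0.5000 + 0.85·0.5000) ≈ 0.3200
After temperature sensor='high': P(faulty) = 0.6·0.3200 / (0.6·0.3200 + 0.15·0.6800) ≈ 0.6531
After pressure gauge='out-of-range': P(faulty) = 0.7·0.6531 / (0.7·0.6531 + 0.25·0.3469) ≈ 0.8405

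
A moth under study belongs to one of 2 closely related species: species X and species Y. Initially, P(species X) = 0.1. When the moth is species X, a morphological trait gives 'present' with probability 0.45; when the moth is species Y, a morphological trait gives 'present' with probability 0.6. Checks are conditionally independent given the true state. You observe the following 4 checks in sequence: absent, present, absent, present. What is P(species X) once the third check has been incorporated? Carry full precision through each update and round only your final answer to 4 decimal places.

After 'absent': P(species X) = 0.55·0.1000 / (0.55·0.1000 + 0.4·0.9000) ≈ 0.1325
After 'present': P(species X) = 0.45·0.1325 / (0.45·0.1325 + 0.6·0.8675) ≈ 0.1028
After 'absent': P(species X) = 0.55·0.1028 / (0.55·0.1028 + 0.4·0.8972) ≈ 0.1361

0.1361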